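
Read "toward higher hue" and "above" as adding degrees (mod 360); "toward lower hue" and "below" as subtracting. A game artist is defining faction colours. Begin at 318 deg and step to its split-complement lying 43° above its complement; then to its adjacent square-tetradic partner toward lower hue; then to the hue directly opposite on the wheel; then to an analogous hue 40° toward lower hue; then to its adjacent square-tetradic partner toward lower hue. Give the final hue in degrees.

141°

+223° (split-comp 43° ↑): 318 + 223 = 541 → 541 − 360 = 181°
−90° (square ↓): 181 − 90 = 91°
+180° (complement): 91 + 180 = 271°
−40° (analog 40° ↓): 271 − 40 = 231°
−90° (square ↓): 231 − 90 = 141°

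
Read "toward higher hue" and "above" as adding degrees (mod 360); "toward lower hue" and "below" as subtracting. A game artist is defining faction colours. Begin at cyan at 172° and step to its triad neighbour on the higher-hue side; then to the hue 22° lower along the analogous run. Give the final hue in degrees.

270°

172 + 120 = 292°   (triadic ↑)
292 − 22 = 270°   (analog 22° ↓)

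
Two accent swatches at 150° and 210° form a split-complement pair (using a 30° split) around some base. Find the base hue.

The accents sit 30° either side of the complement, so the complement is their short-arc midpoint on the wheel.
Short-arc midpoint of 150° and 210°: 180°.
Base is 180° from the complement: 180 − 180 = 0°

0°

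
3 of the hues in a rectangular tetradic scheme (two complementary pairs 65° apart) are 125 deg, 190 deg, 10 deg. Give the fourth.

305°

A rectangular tetradic uses two complementary pairs 65° apart: offsets 0°, 65°, 180°, 245°.
Among {10°, 125°, 190°}, 10° and 190° are a 180° pair.
The remaining hue 125° needs its own complement: 125 + 180 = 305°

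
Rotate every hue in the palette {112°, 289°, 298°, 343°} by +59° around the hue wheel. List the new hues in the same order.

112 + 59 = 171°
289 + 59 = 348°
298 + 59 = 357°
343 + 59 = 402 → 402 − 360 = 42°

171°, 348°, 357°, 42°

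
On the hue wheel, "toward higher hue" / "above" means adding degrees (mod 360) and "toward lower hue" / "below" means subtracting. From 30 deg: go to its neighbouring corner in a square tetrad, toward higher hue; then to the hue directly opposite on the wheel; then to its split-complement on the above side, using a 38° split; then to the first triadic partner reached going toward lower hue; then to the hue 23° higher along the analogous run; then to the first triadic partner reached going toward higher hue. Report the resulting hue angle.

181°

square ↑ +90°: 30 + 90 = 120°
complement +180°: 120 + 180 = 300°
split-comp 38° ↑ +218°: 300 + 218 = 518 → 518 − 360 = 158°
triadic ↓ −120°: 158 − 120 = 38°
analog 23° ↑ +23°: 38 + 23 = 61°
triadic ↑ +120°: 61 + 120 = 181°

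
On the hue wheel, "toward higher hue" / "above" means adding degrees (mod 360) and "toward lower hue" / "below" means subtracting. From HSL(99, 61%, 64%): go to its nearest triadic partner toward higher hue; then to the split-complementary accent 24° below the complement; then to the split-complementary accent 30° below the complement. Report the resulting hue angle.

165°

99 + 120 = 219°   (triadic ↑)
219 + 156 = 375 → 375 − 360 = 15°   (split-comp 24° ↓)
15 + 150 = 165°   (split-comp 30° ↓)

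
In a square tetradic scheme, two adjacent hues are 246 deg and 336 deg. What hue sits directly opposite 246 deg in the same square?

A square tetradic scheme places four hues 90° apart; opposite corners are 180° apart.
246 + 180 = 426 → 426 − 360 = 66°

66°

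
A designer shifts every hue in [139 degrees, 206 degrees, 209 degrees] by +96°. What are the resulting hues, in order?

235°, 302°, 305°

139 + 96 = 235°
206 + 96 = 302°
209 + 96 = 305°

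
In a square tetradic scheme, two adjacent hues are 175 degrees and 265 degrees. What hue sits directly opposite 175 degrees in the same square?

355°

A square tetradic scheme places four hues 90° apart; opposite corners are 180° apart.
175 + 180 = 355°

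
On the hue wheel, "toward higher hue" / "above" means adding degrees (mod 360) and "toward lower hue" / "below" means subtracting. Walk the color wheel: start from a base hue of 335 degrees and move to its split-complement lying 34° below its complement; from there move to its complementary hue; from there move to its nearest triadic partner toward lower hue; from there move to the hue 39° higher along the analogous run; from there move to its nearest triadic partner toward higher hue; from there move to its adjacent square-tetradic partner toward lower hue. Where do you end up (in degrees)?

250°

+146° (split-comp 34° ↓): 335 + 146 = 481 → 481 − 360 = 121°
+180° (complement): 121 + 180 = 301°
−120° (triadic ↓): 301 − 120 = 181°
+39° (analog 39° ↑): 181 + 39 = 220°
+120° (triadic ↑): 220 + 120 = 340°
−90° (square ↓): 340 − 90 = 250°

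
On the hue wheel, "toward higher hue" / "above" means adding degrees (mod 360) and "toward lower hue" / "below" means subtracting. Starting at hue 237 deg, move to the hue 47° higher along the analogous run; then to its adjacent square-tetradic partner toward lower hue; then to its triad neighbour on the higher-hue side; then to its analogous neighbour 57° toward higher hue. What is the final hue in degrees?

11°

+47° (analog 47° ↑): 237 + 47 = 284°
−90° (square ↓): 284 − 90 = 194°
+120° (triadic ↑): 194 + 120 = 314°
+57° (analog 57° ↑): 314 + 57 = 371 → 371 − 360 = 11°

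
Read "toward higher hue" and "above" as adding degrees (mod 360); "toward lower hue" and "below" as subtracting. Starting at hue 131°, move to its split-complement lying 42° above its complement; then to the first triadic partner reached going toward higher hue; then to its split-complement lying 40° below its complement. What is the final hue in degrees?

253°

+222° (split-comp 42° ↑): 131 + 222 = 353°
+120° (triadic ↑): 353 + 120 = 473 → 473 − 360 = 113°
+140° (split-comp 40° ↓): 113 + 140 = 253°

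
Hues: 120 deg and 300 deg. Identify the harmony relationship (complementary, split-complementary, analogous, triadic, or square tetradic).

complementary

Sort the hues: 120°, 300°.
Successive gaps around the wheel: 180°, 180°.
Two hues 180° apart are complementary.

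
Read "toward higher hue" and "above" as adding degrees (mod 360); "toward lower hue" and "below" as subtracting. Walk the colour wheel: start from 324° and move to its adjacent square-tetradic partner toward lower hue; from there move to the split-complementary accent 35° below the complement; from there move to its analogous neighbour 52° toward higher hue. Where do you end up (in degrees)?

71°

−90° (square ↓): 324 − 90 = 234°
+145° (split-comp 35° ↓): 234 + 145 = 379 → 379 − 360 = 19°
+52° (analog 52° ↑): 19 + 52 = 71°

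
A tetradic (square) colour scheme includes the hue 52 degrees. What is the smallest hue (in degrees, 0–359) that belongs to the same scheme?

52°

A square tetradic scheme places four hues every 90°.
The full set through 52° is {52°, 142°, 232°, 322°}.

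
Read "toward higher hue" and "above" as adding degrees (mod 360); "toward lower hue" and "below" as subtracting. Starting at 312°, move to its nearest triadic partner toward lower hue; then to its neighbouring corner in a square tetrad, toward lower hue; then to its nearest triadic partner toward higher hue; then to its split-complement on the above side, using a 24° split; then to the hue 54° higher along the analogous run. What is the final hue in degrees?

120°

triadic ↓ −120°: 312 − 120 = 192°
square ↓ −90°: 192 − 90 = 102°
triadic ↑ +120°: 102 + 120 = 222°
split-comp 24° ↑ +204°: 222 + 204 = 426 → 426 − 360 = 66°
analog 54° ↑ +54°: 66 + 54 = 120°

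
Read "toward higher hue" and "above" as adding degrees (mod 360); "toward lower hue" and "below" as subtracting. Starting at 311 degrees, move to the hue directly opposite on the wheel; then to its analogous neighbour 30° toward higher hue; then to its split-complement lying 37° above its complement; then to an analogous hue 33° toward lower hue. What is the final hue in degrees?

311 + 180 = 491 → 491 − 360 = 131°   (complement)
131 + 30 = 161°   (analog 30° ↑)
161 + 217 = 378 → 378 − 360 = 18°   (split-comp 37° ↑)
18 − 33 = -15 → -15 + 360 = 345°   (analog 33° ↓)

345°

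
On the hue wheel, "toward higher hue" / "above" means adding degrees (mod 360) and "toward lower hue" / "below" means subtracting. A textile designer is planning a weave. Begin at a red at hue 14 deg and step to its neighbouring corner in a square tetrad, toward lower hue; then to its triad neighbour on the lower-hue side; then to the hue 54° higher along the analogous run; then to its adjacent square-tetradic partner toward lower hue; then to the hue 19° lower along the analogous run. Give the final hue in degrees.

109°

−90° (square ↓): 14 − 90 = -76 → -76 + 360 = 284°
−120° (triadic ↓): 284 − 120 = 164°
+54° (analog 54° ↑): 164 + 54 = 218°
−90° (square ↓): 218 − 90 = 128°
−19° (analog 19° ↓): 128 − 19 = 109°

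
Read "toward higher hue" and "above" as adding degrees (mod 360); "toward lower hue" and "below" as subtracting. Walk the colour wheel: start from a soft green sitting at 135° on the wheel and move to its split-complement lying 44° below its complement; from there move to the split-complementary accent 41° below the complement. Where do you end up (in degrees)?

50°

+136° (split-comp 44° ↓): 135 + 136 = 271°
+139° (split-comp 41° ↓): 271 + 139 = 410 → 410 − 360 = 50°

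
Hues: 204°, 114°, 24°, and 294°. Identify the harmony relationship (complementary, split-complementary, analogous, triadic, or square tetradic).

square tetradic

Sort the hues: 24°, 114°, 204°, 294°.
Successive gaps around the wheel: 90°, 90°, 90°, 90°.
Four hues every 90° form a square tetradic scheme.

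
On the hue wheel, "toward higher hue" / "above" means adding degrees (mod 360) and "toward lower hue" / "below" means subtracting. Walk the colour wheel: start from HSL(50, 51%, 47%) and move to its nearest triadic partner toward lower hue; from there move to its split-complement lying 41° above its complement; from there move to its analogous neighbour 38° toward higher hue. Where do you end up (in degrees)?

50 − 120 = -70 → -70 + 360 = 290°   (triadic ↓)
290 + 221 = 511 → 511 − 360 = 151°   (split-comp 41° ↑)
151 + 38 = 189°   (analog 38° ↑)

189°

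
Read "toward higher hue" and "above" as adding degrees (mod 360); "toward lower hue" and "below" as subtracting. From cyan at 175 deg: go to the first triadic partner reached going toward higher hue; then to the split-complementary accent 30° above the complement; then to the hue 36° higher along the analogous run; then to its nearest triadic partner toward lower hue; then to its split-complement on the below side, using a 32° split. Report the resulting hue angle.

209°

+120° (triadic ↑): 175 + 120 = 295°
+210° (split-comp 30° ↑): 295 + 210 = 505 → 505 − 360 = 145°
+36° (analog 36° ↑): 145 + 36 = 181°
−120° (triadic ↓): 181 − 120 = 61°
+148° (split-comp 32° ↓): 61 + 148 = 209°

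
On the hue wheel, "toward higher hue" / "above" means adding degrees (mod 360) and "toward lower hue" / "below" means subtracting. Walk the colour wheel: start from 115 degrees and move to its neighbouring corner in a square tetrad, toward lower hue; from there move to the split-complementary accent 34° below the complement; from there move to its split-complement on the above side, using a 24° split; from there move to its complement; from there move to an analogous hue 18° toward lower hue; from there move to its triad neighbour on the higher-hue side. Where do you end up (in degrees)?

−90° (square ↓): 115 − 90 = 25°
+146° (split-comp 34° ↓): 25 + 146 = 171°
+204° (split-comp 24° ↑): 171 + 204 = 375 → 375 − 360 = 15°
+180° (complement): 15 + 180 = 195°
−18° (analog 18° ↓): 195 − 18 = 177°
+120° (triadic ↑): 177 + 120 = 297°

297°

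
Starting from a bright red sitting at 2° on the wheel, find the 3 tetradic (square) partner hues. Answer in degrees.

A square tetradic scheme places four hues every 90°.
2 + 90 = 92°
2 + 180 = 182°
2 + 270 = 272°

92°, 182°, and 272°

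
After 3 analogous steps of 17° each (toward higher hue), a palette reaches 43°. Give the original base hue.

352°

3 steps of 17° (toward higher hue) give a net shift of +51°.
Start = end − shift: 43 − 51 = -8 → -8 + 360 = 352°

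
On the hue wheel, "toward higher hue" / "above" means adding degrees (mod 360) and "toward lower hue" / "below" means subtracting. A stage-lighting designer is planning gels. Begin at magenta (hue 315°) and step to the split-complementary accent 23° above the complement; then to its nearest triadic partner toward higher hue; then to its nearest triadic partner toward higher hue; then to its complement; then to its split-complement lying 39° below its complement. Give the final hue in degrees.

359°

315 + 203 = 518 → 518 − 360 = 158°   (split-comp 23° ↑)
158 + 120 = 278°   (triadic ↑)
278 + 120 = 398 → 398 − 360 = 38°   (triadic ↑)
38 + 180 = 218°   (complement)
218 + 141 = 359°   (split-comp 39° ↓)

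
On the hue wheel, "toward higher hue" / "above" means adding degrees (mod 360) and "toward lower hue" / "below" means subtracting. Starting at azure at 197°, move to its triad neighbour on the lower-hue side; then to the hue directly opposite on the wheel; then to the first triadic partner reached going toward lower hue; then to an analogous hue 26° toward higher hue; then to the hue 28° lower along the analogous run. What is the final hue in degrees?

135°

triadic ↓ −120°: 197 − 120 = 77°
complement +180°: 77 + 180 = 257°
triadic ↓ −120°: 257 − 120 = 137°
analog 26° ↑ +26°: 137 + 26 = 163°
analog 28° ↓ −28°: 163 − 28 = 135°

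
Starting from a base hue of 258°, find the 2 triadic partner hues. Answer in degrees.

A triad places three hues 120° apart.
258 + 120 = 378 → 378 − 360 = 18°
258 + 240 = 498 → 498 − 360 = 138°

18° and 138°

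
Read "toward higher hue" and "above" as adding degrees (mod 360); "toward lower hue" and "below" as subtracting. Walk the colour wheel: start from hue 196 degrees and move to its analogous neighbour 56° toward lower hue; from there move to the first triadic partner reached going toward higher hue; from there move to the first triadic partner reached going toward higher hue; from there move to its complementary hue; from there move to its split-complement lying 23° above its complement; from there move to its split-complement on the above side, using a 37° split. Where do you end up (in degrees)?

−56° (analog 56° ↓): 196 − 56 = 140°
+120° (triadic ↑): 140 + 120 = 260°
+120° (triadic ↑): 260 + 120 = 380 → 380 − 360 = 20°
+180° (complement): 20 + 180 = 200°
+203° (split-comp 23° ↑): 200 + 203 = 403 → 403 − 360 = 43°
+217° (split-comp 37° ↑): 43 + 217 = 260°

260°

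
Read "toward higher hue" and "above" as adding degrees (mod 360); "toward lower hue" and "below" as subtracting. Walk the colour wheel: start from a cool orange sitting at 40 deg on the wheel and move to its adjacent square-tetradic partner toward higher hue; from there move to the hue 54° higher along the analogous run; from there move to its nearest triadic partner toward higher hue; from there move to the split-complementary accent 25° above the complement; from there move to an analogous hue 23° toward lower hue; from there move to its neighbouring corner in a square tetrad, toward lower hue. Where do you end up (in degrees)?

36°

40 + 90 = 130°   (square ↑)
130 + 54 = 184°   (analog 54° ↑)
184 + 120 = 304°   (triadic ↑)
304 + 205 = 509 → 509 − 360 = 149°   (split-comp 25° ↑)
149 − 23 = 126°   (analog 23° ↓)
126 − 90 = 36°   (square ↓)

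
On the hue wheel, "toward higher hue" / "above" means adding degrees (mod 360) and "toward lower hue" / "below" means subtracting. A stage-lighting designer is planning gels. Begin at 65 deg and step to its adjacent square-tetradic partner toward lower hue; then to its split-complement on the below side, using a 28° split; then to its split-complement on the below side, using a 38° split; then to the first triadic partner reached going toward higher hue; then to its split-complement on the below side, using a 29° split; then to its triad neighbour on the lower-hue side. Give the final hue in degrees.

square ↓ −90°: 65 − 90 = -25 → -25 + 360 = 335°
split-comp 28° ↓ +152°: 335 + 152 = 487 → 487 − 360 = 127°
split-comp 38° ↓ +142°: 127 + 142 = 269°
triadic ↑ +120°: 269 + 120 = 389 → 389 − 360 = 29°
split-comp 29° ↓ +151°: 29 + 151 = 180°
triadic ↓ −120°: 180 − 120 = 60°

60°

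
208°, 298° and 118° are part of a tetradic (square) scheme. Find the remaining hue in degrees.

28°

A square tetradic scheme places four hues every 90°.
The full set through 118° is {28°, 118°, 208°, 298°}.
Given {118°, 208°, 298°}, the missing hue is 28°.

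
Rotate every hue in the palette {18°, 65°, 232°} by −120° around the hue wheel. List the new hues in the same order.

258°, 305°, 112°

18 − 120 = -102 → -102 + 360 = 258°
65 − 120 = -55 → -55 + 360 = 305°
232 − 120 = 112°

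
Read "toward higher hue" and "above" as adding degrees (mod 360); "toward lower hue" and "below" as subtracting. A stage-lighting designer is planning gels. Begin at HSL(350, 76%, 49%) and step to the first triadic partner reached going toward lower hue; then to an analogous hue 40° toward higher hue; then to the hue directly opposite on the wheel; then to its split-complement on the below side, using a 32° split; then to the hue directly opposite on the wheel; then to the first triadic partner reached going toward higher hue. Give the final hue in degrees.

178°

−120° (triadic ↓): 350 − 120 = 230°
+40° (analog 40° ↑): 230 + 40 = 270°
+180° (complement): 270 + 180 = 450 → 450 − 360 = 90°
+148° (split-comp 32° ↓): 90 + 148 = 238°
+180° (complement): 238 + 180 = 418 → 418 − 360 = 58°
+120° (triadic ↑): 58 + 120 = 178°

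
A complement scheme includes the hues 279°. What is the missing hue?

The complement sits 180° across the wheel.
The full set through 279° is {99°, 279°}.
Given {279°}, the missing hue is 99°.

99°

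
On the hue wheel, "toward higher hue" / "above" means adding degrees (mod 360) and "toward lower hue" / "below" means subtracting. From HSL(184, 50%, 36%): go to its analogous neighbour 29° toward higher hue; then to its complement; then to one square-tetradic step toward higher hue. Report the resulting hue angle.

123°

analog 29° ↑ +29°: 184 + 29 = 213°
complement +180°: 213 + 180 = 393 → 393 − 360 = 33°
square ↑ +90°: 33 + 90 = 123°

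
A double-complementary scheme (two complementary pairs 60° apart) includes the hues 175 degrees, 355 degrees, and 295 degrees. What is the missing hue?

115°

A rectangular tetradic uses two complementary pairs 60° apart: offsets 0°, 60°, 180°, 240°.
Among {175°, 295°, 355°}, 355° and 175° are a 180° pair.
The remaining hue 295° needs its own complement: 295 + 180 = 475 → 475 − 360 = 115°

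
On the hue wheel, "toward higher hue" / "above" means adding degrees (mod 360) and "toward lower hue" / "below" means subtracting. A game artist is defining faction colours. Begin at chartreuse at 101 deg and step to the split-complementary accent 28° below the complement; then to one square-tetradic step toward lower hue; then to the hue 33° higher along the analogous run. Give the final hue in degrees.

196°

101 + 152 = 253°   (split-comp 28° ↓)
253 − 90 = 163°   (square ↓)
163 + 33 = 196°   (analog 33° ↑)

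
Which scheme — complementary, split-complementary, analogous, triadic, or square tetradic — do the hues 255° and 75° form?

Sort the hues: 75°, 255°.
Successive gaps around the wheel: 180°, 180°.
Two hues 180° apart are complementary.

complementary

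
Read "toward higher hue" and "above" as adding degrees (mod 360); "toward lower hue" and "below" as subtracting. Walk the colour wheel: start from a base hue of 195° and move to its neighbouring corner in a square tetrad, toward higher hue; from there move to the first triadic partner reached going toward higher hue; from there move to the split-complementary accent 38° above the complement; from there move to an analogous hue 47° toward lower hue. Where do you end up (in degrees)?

+90° (square ↑): 195 + 90 = 285°
+120° (triadic ↑): 285 + 120 = 405 → 405 − 360 = 45°
+218° (split-comp 38° ↑): 45 + 218 = 263°
−47° (analog 47° ↓): 263 − 47 = 216°

216°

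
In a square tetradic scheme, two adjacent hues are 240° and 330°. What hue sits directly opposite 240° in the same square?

A square tetradic scheme places four hues 90° apart; opposite corners are 180° apart.
240 + 180 = 420 → 420 − 360 = 60°

60°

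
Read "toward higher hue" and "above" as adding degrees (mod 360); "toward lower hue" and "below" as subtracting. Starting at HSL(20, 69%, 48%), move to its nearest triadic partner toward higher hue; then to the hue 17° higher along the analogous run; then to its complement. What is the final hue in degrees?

337°

+120° (triadic ↑): 20 + 120 = 140°
+17° (analog 17° ↑): 140 + 17 = 157°
+180° (complement): 157 + 180 = 337°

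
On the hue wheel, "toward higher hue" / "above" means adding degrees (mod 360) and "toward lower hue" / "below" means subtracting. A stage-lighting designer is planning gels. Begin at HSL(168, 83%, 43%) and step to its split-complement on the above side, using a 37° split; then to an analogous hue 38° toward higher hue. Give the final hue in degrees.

63°

168 + 217 = 385 → 385 − 360 = 25°   (split-comp 37° ↑)
25 + 38 = 63°   (analog 38° ↑)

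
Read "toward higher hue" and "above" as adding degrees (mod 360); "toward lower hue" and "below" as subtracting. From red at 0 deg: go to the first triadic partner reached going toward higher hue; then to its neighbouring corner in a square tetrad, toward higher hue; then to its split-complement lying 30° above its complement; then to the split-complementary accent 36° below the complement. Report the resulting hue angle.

204°

+120° (triadic ↑): 0 + 120 = 120°
+90° (square ↑): 120 + 90 = 210°
+210° (split-comp 30° ↑): 210 + 210 = 420 → 420 − 360 = 60°
+144° (split-comp 36° ↓): 60 + 144 = 204°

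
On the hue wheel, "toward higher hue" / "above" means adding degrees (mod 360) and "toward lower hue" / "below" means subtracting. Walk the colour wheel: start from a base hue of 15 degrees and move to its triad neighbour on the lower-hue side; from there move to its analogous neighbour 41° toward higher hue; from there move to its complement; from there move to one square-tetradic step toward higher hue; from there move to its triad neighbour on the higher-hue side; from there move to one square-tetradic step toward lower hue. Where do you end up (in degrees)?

236°

triadic ↓ −120°: 15 − 120 = -105 → -105 + 360 = 255°
analog 41° ↑ +41°: 255 + 41 = 296°
complement +180°: 296 + 180 = 476 → 476 − 360 = 116°
square ↑ +90°: 116 + 90 = 206°
triadic ↑ +120°: 206 + 120 = 326°
square ↓ −90°: 326 − 90 = 236°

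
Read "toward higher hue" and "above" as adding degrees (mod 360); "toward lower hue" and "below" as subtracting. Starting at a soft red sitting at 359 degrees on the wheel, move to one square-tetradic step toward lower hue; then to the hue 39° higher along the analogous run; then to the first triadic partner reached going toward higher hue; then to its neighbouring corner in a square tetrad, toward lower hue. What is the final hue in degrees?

338°

square ↓ −90°: 359 − 90 = 269°
analog 39° ↑ +39°: 269 + 39 = 308°
triadic ↑ +120°: 308 + 120 = 428 → 428 − 360 = 68°
square ↓ −90°: 68 − 90 = -22 → -22 + 360 = 338°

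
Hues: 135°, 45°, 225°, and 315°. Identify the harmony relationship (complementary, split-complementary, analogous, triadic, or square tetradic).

Sort the hues: 45°, 135°, 225°, 315°.
Successive gaps around the wheel: 90°, 90°, 90°, 90°.
Four hues every 90° form a square tetradic scheme.

square tetradic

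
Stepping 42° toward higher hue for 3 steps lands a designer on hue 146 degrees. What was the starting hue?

3 steps of 42° (toward higher hue) give a net shift of +126°.
Start = end − shift: 146 − 126 = 20°

20°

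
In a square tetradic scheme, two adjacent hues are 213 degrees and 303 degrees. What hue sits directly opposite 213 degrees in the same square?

33°

A square tetradic scheme places four hues 90° apart; opposite corners are 180° apart.
213 + 180 = 393 → 393 − 360 = 33°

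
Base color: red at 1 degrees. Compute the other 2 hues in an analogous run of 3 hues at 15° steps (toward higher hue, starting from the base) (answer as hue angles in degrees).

Analogous hues sit every 15° along the wheel.
1 + 15 = 16°
1 + 30 = 31°

16° and 31°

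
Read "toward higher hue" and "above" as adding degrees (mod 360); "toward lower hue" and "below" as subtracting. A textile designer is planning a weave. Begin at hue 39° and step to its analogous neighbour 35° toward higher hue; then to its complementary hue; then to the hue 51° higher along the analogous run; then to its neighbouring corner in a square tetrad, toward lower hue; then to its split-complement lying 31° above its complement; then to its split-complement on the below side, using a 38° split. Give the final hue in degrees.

208°

+35° (analog 35° ↑): 39 + 35 = 74°
+180° (complement): 74 + 180 = 254°
+51° (analog 51° ↑): 254 + 51 = 305°
−90° (square ↓): 305 − 90 = 215°
+211° (split-comp 31° ↑): 215 + 211 = 426 → 426 − 360 = 66°
+142° (split-comp 38° ↓): 66 + 142 = 208°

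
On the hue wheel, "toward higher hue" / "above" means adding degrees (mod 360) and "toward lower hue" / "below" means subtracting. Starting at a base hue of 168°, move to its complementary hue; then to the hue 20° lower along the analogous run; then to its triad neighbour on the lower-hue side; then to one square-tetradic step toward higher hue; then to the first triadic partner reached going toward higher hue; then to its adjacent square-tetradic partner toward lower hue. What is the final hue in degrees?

328°

complement +180°: 168 + 180 = 348°
analog 20° ↓ −20°: 348 − 20 = 328°
triadic ↓ −120°: 328 − 120 = 208°
square ↑ +90°: 208 + 90 = 298°
triadic ↑ +120°: 298 + 120 = 418 → 418 − 360 = 58°
square ↓ −90°: 58 − 90 = -32 → -32 + 360 = 328°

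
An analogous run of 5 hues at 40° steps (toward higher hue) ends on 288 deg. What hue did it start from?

128°

4 steps of 40° (toward higher hue) give a net shift of +160°.
Start = end − shift: 288 − 160 = 128°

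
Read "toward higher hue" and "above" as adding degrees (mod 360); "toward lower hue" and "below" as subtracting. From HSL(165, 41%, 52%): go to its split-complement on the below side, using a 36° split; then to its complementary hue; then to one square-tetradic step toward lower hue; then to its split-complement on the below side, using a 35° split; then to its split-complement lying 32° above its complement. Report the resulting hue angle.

36°

split-comp 36° ↓ +144°: 165 + 144 = 309°
complement +180°: 309 + 180 = 489 → 489 − 360 = 129°
square ↓ −90°: 129 − 90 = 39°
split-comp 35° ↓ +145°: 39 + 145 = 184°
split-comp 32° ↑ +212°: 184 + 212 = 396 → 396 − 360 = 36°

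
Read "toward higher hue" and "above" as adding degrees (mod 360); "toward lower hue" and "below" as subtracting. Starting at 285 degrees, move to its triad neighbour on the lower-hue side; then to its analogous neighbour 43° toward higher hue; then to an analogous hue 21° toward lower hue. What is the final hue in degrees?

triadic ↓ −120°: 285 − 120 = 165°
analog 43° ↑ +43°: 165 + 43 = 208°
analog 21° ↓ −21°: 208 − 21 = 187°

187°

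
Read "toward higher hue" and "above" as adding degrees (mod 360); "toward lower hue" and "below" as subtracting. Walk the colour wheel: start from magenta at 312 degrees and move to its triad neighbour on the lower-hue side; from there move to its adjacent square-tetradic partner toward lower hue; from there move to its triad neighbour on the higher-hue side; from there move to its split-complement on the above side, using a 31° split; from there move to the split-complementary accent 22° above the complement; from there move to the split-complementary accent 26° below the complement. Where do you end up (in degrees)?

312 − 120 = 192°   (triadic ↓)
192 − 90 = 102°   (square ↓)
102 + 120 = 222°   (triadic ↑)
222 + 211 = 433 → 433 − 360 = 73°   (split-comp 31° ↑)
73 + 202 = 275°   (split-comp 22° ↑)
275 + 154 = 429 → 429 − 360 = 69°   (split-comp 26° ↓)

69°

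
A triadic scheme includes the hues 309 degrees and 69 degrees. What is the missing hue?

A triad places three hues 120° apart.
The full set through 69° is {69°, 189°, 309°}.
Given {69°, 309°}, the missing hue is 189°.

189°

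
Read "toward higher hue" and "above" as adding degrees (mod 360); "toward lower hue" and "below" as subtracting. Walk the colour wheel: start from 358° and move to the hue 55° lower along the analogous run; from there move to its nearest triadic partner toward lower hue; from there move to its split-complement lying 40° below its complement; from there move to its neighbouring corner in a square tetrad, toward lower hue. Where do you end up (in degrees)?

233°

358 − 55 = 303°   (analog 55° ↓)
303 − 120 = 183°   (triadic ↓)
183 + 140 = 323°   (split-comp 40° ↓)
323 − 90 = 233°   (square ↓)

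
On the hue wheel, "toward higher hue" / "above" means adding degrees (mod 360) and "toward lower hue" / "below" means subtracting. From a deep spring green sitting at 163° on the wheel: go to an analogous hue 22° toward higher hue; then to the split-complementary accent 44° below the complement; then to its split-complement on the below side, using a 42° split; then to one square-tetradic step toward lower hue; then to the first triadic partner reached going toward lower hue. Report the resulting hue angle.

+22° (analog 22° ↑): 163 + 22 = 185°
+136° (split-comp 44° ↓): 185 + 136 = 321°
+138° (split-comp 42° ↓): 321 + 138 = 459 → 459 − 360 = 99°
−90° (square ↓): 99 − 90 = 9°
−120° (triadic ↓): 9 − 120 = -111 → -111 + 360 = 249°

249°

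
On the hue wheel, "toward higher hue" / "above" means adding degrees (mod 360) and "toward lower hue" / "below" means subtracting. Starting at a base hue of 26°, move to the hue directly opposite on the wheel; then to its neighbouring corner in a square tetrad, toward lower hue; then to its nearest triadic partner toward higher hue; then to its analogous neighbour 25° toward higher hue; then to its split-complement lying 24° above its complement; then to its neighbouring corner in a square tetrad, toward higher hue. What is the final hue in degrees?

complement +180°: 26 + 180 = 206°
square ↓ −90°: 206 − 90 = 116°
triadic ↑ +120°: 116 + 120 = 236°
analog 25° ↑ +25°: 236 + 25 = 261°
split-comp 24° ↑ +204°: 261 + 204 = 465 → 465 − 360 = 105°
square ↑ +90°: 105 + 90 = 195°

195°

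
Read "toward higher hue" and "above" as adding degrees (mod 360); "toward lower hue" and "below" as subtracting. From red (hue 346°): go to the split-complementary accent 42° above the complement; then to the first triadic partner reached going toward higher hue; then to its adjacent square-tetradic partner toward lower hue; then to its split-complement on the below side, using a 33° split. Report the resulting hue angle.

25°

+222° (split-comp 42° ↑): 346 + 222 = 568 → 568 − 360 = 208°
+120° (triadic ↑): 208 + 120 = 328°
−90° (square ↓): 328 − 90 = 238°
+147° (split-comp 33° ↓): 238 + 147 = 385 → 385 − 360 = 25°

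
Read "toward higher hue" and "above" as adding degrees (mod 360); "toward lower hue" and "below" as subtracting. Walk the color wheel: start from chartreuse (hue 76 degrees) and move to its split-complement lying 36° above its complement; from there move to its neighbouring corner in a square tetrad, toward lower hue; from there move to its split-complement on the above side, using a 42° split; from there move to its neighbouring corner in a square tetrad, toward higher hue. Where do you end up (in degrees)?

split-comp 36° ↑ +216°: 76 + 216 = 292°
square ↓ −90°: 292 − 90 = 202°
split-comp 42° ↑ +222°: 202 + 222 = 424 → 424 − 360 = 64°
square ↑ +90°: 64 + 90 = 154°

154°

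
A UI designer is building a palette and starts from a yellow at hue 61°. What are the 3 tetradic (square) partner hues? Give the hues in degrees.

151°, 241° and 331°

A square tetradic scheme places four hues every 90°.
61 + 90 = 151°
61 + 180 = 241°
61 + 270 = 331°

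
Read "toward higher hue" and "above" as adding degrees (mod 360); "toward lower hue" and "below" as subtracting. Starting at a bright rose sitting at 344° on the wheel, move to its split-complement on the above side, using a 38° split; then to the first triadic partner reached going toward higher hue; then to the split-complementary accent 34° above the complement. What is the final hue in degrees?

+218° (split-comp 38° ↑): 344 + 218 = 562 → 562 − 360 = 202°
+120° (triadic ↑): 202 + 120 = 322°
+214° (split-comp 34° ↑): 322 + 214 = 536 → 536 − 360 = 176°

176°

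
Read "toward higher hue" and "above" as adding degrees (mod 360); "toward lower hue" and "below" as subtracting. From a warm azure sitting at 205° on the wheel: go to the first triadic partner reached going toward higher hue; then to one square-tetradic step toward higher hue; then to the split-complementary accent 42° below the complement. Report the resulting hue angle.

193°

+120° (triadic ↑): 205 + 120 = 325°
+90° (square ↑): 325 + 90 = 415 → 415 − 360 = 55°
+138° (split-comp 42° ↓): 55 + 138 = 193°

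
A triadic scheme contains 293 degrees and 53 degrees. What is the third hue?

A triad spaces three hues 120° apart.
The full set is {53°, 173°, 293°}.

173°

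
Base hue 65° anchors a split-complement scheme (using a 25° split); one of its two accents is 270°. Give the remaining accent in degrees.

220°

Split-complementary hues sit 25° either side of the complement.
Complement of the base 65°: 65 + 180 = 245°
The given accent 270° is 25° one side of 245°; the other accent sits 25° the other side: 245 − 25 = 220°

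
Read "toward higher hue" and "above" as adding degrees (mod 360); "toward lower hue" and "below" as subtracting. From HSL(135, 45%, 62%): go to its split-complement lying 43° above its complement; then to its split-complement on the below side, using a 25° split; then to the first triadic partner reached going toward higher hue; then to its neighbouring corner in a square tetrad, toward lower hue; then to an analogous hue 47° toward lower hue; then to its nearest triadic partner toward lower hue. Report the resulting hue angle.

135 + 223 = 358°   (split-comp 43° ↑)
358 + 155 = 513 → 513 − 360 = 153°   (split-comp 25° ↓)
153 + 120 = 273°   (triadic ↑)
273 − 90 = 183°   (square ↓)
183 − 47 = 136°   (analog 47° ↓)
136 − 120 = 16°   (triadic ↓)

16°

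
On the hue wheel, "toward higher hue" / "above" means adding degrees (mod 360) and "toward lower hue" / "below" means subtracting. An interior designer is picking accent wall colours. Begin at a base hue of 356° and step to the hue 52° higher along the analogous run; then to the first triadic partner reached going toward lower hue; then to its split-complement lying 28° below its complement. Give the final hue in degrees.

+52° (analog 52° ↑): 356 + 52 = 408 → 408 − 360 = 48°
−120° (triadic ↓): 48 − 120 = -72 → -72 + 360 = 288°
+152° (split-comp 28° ↓): 288 + 152 = 440 → 440 − 360 = 80°

80°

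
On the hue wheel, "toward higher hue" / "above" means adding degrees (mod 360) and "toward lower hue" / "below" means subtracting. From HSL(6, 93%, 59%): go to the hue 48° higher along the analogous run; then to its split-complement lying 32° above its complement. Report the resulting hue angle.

266°

6 + 48 = 54°   (analog 48° ↑)
54 + 212 = 266°   (split-comp 32° ↑)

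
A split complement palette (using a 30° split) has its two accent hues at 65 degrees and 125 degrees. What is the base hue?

The accents sit 30° either side of the complement, so the complement is their short-arc midpoint on the wheel.
Short-arc midpoint of 65° and 125°: 95°.
Base is 180° from the complement: 95 − 180 = -85 → -85 + 360 = 275°

275°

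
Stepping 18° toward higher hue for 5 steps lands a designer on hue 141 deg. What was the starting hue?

51°

5 steps of 18° (toward higher hue) give a net shift of +90°.
Start = end − shift: 141 − 90 = 51°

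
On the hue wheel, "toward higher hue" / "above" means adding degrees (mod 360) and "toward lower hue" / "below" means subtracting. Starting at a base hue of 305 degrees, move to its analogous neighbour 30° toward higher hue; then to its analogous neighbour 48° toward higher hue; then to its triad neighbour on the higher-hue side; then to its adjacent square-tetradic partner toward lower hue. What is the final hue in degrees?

analog 30° ↑ +30°: 305 + 30 = 335°
analog 48° ↑ +48°: 335 + 48 = 383 → 383 − 360 = 23°
triadic ↑ +120°: 23 + 120 = 143°
square ↓ −90°: 143 − 90 = 53°

53°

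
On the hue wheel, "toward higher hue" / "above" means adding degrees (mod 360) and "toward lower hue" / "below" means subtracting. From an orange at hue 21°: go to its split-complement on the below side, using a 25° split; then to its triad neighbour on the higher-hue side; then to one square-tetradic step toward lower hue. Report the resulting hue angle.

21 + 155 = 176°   (split-comp 25° ↓)
176 + 120 = 296°   (triadic ↑)
296 − 90 = 206°   (square ↓)

206°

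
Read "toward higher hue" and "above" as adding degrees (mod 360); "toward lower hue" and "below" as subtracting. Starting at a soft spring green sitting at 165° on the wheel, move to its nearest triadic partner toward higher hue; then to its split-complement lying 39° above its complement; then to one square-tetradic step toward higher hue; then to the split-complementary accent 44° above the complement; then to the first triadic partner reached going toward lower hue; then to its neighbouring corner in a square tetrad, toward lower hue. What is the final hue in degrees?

248°

165 + 120 = 285°   (triadic ↑)
285 + 219 = 504 → 504 − 360 = 144°   (split-comp 39° ↑)
144 + 90 = 234°   (square ↑)
234 + 224 = 458 → 458 − 360 = 98°   (split-comp 44° ↑)
98 − 120 = -22 → -22 + 360 = 338°   (triadic ↓)
338 − 90 = 248°   (square ↓)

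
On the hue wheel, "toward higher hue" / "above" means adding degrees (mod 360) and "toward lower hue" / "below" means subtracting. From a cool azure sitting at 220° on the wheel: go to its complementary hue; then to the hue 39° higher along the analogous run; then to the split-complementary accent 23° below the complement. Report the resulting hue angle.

complement +180°: 220 + 180 = 400 → 400 − 360 = 40°
analog 39° ↑ +39°: 40 + 39 = 79°
split-comp 23° ↓ +157°: 79 + 157 = 236°

236°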